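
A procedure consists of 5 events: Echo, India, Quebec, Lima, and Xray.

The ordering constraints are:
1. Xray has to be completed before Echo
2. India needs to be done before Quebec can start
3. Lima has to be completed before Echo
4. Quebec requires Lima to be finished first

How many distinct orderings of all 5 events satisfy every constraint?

16

3 events have no prerequisites (India, Lima, Xray), so any of them could come first.
Enumerating by repeatedly choosing an available event (one whose prerequisites are all placed) gives 16 distinct complete orderings.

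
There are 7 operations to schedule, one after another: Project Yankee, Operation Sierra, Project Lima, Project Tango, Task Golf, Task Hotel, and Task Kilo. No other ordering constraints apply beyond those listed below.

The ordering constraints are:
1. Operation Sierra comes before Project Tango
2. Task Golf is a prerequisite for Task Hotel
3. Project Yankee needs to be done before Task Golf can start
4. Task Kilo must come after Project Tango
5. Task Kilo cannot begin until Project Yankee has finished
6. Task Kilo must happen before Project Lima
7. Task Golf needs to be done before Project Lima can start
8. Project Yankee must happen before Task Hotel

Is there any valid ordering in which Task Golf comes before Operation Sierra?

Yes

Nothing in the constraints forces Operation Sierra before Task Golf — there is no chain from Operation Sierra to Task Golf.
So a valid ordering placing Task Golf earlier than Operation Sierra exists.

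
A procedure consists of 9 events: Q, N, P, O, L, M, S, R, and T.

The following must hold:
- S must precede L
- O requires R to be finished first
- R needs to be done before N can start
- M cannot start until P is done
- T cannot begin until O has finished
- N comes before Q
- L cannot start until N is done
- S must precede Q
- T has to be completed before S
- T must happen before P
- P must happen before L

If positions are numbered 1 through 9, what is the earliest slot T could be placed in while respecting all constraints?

Every event that must precede T has to come before it. Tracing all chains that end at T, those events are: O, R — 2 in total.
So at minimum 2 events come before T, putting T no earlier than position 3. That position is achievable by scheduling exactly those predecessors first.

3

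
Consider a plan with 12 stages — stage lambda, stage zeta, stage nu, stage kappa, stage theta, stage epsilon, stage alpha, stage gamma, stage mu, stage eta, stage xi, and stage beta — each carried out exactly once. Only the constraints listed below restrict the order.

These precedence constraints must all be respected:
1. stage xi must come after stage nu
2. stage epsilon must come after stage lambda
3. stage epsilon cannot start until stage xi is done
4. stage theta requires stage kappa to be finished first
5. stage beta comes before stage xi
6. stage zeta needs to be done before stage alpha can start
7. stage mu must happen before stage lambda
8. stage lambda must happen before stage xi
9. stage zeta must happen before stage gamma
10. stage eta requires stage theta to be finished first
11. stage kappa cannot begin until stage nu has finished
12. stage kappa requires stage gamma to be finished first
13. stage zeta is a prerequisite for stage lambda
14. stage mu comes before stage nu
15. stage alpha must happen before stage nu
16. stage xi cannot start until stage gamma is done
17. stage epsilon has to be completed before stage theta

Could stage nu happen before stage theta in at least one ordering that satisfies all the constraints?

Yes

Stage nu is actually forced before stage theta by the constraints, so certainly some valid ordering has stage nu first.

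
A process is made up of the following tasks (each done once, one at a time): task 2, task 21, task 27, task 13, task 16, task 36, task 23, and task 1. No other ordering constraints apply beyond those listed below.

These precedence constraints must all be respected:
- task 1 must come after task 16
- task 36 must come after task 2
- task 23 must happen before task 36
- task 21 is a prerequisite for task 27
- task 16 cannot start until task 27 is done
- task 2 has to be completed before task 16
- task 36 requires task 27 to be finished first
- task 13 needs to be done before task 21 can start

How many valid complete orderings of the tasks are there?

3 tasks have no prerequisites (task 2, task 13, task 23), so any of them could come first.
Enumerating by repeatedly choosing an available task (one whose prerequisites are all placed) gives 72 distinct complete orderings.

72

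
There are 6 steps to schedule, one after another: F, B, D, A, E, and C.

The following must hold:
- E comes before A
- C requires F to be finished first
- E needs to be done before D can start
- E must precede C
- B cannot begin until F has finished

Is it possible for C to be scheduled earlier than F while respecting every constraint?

Following F → C, F must precede C in every valid ordering.
So no valid ordering can have C before F.

No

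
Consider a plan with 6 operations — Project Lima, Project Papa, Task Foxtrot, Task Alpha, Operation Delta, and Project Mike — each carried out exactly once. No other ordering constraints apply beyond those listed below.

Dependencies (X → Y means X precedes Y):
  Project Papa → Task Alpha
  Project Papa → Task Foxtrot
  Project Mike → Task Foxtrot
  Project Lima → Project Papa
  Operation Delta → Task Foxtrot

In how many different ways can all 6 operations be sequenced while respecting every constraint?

3 operations have no prerequisites (Project Lima, Operation Delta, Project Mike), so any of them could come first.
Systematically extending each partial ordering one operation at a time and counting, there are 32 complete orderings.

32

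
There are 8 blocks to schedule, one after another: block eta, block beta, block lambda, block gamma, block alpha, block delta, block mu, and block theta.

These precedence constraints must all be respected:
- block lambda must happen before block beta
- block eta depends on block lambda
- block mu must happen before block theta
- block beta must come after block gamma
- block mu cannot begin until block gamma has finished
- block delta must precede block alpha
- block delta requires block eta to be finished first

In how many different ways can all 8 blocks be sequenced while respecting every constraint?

189

The blocks with no prerequisites are block lambda, block gamma; any of them can be placed first.
Enumerating by repeatedly choosing an available block (one whose prerequisites are all placed) gives 189 distinct complete orderings.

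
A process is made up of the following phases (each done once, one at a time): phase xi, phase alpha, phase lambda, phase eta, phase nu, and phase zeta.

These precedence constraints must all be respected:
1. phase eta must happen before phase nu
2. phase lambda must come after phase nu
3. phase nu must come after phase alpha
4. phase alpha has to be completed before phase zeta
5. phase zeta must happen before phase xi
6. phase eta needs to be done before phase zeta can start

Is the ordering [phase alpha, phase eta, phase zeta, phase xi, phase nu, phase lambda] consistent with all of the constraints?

Yes

Every stated constraint is respected: phase alpha sits at position 1, ahead of phase nu at position 5, and each of the other listed pairs likewise has the predecessor earlier in the sequence.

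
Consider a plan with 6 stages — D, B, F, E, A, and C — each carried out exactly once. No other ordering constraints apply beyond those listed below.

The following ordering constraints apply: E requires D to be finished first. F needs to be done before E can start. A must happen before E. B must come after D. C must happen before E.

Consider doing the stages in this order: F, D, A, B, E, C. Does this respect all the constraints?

No

In the proposed order, E appears before C.
But one of the constraints requires C before E, so this ordering violates it.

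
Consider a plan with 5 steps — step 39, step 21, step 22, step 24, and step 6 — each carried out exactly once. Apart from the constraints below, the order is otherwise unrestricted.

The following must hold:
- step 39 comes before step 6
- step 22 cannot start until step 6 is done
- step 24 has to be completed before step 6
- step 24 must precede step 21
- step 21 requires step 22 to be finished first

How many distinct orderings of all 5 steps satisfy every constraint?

2

2 steps have no prerequisites (step 39, step 24), so any of them could come first.
Enumerating by repeatedly choosing an available step (one whose prerequisites are all placed) gives 2 distinct complete orderings.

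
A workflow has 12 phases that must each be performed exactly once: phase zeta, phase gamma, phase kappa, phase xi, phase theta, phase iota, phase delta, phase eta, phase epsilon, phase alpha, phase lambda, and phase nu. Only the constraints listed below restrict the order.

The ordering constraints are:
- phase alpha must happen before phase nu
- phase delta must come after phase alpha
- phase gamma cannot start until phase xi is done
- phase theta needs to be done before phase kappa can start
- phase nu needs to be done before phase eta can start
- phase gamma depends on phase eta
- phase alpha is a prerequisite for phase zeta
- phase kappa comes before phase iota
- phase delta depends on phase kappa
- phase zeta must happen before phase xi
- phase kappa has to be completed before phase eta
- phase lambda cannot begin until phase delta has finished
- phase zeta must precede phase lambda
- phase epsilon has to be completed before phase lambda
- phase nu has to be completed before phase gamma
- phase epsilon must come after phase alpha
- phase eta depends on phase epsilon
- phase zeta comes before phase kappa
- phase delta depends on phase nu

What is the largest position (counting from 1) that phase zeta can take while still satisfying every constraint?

5

Every phase that must follow phase zeta has to come after it. Tracing all chains starting from phase zeta, those phases are: phase gamma, phase kappa, phase xi, phase iota, phase delta, phase eta, phase lambda — 7 in total.
So at least 7 phases follow phase zeta, putting phase zeta no later than position 5. That position is achievable by scheduling everything else first.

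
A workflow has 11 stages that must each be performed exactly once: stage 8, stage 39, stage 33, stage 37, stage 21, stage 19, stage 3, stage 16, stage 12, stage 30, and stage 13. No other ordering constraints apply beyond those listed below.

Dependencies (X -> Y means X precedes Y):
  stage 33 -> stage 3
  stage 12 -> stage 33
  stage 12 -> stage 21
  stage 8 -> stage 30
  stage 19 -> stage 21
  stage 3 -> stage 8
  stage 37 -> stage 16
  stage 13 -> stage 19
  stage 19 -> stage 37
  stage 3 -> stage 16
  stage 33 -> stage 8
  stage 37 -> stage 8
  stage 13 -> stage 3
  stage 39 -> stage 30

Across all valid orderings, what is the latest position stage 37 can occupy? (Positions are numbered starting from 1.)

8

The stages that are forced after stage 37, directly or by a chain of constraints, are stage 8, stage 16, stage 30. That's 3 stages.
So at least 3 stages follow stage 37, putting stage 37 no later than position 8. That position is achievable by scheduling everything else first.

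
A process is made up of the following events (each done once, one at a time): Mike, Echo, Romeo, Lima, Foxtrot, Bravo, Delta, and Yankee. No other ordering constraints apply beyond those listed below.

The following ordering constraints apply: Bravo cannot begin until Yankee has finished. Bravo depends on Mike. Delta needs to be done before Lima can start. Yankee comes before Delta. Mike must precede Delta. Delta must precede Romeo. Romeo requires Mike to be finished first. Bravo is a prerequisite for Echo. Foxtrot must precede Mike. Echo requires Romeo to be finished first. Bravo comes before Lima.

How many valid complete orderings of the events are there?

24

2 events have no prerequisites (Foxtrot, Yankee), so any of them could come first.
Systematically extending each partial ordering one event at a time and counting, there are 24 complete orderings.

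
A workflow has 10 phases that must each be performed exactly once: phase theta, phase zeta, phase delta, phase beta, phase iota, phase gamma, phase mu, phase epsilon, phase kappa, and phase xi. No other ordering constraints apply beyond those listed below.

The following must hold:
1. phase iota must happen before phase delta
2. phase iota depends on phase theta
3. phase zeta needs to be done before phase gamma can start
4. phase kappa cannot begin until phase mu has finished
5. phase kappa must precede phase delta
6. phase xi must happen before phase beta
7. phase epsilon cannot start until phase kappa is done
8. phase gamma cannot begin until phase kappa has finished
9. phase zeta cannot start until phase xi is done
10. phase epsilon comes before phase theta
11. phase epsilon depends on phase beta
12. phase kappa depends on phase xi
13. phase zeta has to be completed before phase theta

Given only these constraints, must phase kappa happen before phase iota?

Yes

Chaining the stated constraints: phase kappa → phase epsilon → phase theta → phase iota.
So phase kappa must precede phase iota in any valid ordering.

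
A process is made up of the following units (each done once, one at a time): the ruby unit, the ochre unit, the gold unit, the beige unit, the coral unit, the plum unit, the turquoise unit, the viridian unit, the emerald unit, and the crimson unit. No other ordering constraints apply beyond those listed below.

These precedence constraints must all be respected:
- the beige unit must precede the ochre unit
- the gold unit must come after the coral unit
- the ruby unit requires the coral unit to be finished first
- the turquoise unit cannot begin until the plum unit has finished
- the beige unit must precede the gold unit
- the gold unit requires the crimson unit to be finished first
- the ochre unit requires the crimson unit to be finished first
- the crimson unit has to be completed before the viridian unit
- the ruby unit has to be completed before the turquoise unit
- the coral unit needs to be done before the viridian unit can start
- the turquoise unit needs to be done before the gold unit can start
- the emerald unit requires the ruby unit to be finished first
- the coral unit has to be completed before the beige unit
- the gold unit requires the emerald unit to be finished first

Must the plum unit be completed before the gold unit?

There is a constraint chain the plum unit → the turquoise unit → the gold unit.
Hence the plum unit necessarily comes before the gold unit.

Yes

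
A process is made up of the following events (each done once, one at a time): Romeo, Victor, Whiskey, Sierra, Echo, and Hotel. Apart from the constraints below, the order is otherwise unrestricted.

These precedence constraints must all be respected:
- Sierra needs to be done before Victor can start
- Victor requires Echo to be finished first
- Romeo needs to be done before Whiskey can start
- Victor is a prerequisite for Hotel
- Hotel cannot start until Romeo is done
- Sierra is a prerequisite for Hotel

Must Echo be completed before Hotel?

Yes

Following the dependencies: Echo → Victor → Hotel.
Hence Echo necessarily comes before Hotel.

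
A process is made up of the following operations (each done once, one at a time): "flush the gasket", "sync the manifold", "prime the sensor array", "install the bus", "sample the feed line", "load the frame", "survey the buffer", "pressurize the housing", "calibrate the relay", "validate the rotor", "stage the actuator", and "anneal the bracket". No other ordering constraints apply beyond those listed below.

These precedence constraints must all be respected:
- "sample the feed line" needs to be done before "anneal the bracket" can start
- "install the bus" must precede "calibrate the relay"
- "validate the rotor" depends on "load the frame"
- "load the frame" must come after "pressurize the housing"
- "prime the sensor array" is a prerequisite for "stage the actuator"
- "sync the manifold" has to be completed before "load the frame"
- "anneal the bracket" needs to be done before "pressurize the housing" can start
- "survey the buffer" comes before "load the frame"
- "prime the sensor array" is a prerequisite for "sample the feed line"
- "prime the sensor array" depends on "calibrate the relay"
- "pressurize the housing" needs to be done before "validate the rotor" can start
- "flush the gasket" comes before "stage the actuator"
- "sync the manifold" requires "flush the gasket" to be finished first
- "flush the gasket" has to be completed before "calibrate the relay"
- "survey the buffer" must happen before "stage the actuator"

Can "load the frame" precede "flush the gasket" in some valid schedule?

No

Following "flush the gasket" → "sync the manifold" → "load the frame", "flush the gasket" must precede "load the frame" in every valid ordering.
Hence "load the frame" can never be scheduled before "flush the gasket".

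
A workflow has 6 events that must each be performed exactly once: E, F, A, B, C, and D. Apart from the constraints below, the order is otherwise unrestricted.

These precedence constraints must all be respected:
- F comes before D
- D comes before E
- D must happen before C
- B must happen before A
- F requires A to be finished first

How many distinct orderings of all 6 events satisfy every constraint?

2

Only B has no prerequisites, so it must go first.
Enumerating by repeatedly choosing an available event (one whose prerequisites are all placed) gives 2 distinct complete orderings.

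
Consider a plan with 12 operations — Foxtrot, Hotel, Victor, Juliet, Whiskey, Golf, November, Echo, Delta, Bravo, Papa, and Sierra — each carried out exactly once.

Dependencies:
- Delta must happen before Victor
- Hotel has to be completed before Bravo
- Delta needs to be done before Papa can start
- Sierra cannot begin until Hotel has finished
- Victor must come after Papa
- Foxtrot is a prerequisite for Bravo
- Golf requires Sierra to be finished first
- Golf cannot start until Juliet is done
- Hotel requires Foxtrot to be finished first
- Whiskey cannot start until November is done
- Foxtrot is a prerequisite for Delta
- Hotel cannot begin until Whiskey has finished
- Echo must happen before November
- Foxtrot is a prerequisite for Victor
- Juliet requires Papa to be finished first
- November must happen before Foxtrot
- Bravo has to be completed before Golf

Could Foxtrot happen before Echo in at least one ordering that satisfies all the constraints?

No

There is a dependency chain Echo → November → Foxtrot, so Foxtrot always comes after Echo.
So no valid ordering can have Foxtrot before Echo.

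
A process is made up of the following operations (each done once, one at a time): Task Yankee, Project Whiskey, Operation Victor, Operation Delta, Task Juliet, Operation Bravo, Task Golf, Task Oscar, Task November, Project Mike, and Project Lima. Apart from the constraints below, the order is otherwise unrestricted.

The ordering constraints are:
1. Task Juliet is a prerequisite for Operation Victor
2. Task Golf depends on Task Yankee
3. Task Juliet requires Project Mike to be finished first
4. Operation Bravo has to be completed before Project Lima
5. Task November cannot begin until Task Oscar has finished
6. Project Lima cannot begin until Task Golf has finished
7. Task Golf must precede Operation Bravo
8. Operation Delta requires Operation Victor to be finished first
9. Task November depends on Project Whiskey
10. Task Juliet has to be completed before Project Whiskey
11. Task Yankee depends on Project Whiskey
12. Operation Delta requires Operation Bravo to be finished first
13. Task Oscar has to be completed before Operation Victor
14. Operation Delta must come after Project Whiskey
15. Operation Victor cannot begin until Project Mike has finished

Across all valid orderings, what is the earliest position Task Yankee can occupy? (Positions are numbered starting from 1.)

4

Working backwards through the constraints from Task Yankee, its full set of required predecessors is Project Whiskey, Task Juliet, Project Mike — 3 of them.
So at minimum 3 operations come before Task Yankee, putting Task Yankee no earlier than position 4. That position is achievable by scheduling exactly those predecessors first.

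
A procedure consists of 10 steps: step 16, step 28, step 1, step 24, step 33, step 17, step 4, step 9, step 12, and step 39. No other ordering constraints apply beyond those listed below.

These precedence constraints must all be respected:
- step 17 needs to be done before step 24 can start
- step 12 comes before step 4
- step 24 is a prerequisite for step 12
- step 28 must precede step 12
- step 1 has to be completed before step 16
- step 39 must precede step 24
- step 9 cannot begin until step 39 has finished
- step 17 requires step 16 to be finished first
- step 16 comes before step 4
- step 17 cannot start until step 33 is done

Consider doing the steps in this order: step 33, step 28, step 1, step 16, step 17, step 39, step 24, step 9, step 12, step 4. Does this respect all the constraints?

Going through the constraints one by one, each required predecessor appears earlier in the sequence than its dependent — e.g. step 28 (position 2) is before step 12 (position 9), as required.

Yes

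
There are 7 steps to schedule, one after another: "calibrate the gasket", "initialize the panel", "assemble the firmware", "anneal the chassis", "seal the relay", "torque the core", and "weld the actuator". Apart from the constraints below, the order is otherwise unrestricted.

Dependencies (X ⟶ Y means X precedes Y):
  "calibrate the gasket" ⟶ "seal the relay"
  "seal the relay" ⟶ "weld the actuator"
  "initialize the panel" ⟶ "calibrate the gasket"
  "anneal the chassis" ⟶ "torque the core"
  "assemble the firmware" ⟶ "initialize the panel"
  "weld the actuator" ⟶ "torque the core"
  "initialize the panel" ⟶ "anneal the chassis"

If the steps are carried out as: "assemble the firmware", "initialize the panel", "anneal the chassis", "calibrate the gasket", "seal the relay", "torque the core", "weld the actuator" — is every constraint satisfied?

No

In the proposed order, "torque the core" appears before "weld the actuator".
Since "weld the actuator" is required before "torque the core", the ordering is invalid.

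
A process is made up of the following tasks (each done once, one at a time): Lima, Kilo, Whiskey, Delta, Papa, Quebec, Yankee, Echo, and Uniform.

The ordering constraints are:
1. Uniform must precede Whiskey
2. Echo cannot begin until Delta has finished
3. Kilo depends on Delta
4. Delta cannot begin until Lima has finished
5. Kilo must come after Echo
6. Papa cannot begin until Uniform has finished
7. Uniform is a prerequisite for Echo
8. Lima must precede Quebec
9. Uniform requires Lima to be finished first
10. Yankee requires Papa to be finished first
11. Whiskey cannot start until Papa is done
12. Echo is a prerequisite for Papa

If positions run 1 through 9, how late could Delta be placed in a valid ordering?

Following every chain forward from Delta, the tasks that must come later are Kilo, Whiskey, Papa, Yankee, Echo — 5 of them.
With 5 mandatory successors out of 9 tasks total, the latest slot for Delta is 9−5 = 4, and it's reachable by doing all non-successors before Delta.

4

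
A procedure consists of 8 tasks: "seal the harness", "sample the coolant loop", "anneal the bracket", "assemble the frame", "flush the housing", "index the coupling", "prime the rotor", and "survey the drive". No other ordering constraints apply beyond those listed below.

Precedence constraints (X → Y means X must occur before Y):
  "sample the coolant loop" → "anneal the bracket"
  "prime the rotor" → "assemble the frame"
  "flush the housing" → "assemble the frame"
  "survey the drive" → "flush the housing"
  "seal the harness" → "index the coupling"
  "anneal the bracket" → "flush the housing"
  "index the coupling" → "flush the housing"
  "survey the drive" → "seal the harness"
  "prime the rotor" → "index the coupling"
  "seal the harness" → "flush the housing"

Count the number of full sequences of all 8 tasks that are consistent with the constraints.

45

The tasks with no prerequisites are "sample the coolant loop", "prime the rotor", "survey the drive"; any of them can be placed first.
Enumerating by repeatedly choosing an available task (one whose prerequisites are all placed) gives 45 distinct complete orderings.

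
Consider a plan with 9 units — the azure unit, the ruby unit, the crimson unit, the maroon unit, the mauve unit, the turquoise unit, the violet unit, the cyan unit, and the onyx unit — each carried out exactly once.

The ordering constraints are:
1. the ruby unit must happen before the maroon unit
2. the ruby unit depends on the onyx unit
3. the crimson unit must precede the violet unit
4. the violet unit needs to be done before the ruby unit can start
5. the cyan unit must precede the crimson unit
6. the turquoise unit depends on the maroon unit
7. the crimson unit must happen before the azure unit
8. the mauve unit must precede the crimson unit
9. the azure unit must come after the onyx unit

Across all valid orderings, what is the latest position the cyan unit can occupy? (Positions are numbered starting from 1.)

3

Every unit that must follow the cyan unit has to come after it. Tracing all chains starting from the cyan unit, those units are: the azure unit, the ruby unit, the crimson unit, the maroon unit, the turquoise unit, the violet unit — 6 in total.
With 6 mandatory successors out of 9 units total, the latest slot for the cyan unit is 9−6 = 3, and it's reachable by doing all non-successors before the cyan unit.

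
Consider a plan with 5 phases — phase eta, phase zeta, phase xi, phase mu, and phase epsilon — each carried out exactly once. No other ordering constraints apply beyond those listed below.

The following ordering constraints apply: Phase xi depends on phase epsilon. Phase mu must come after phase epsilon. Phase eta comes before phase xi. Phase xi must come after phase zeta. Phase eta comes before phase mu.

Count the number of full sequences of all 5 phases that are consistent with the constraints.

3 phases have no prerequisites (phase eta, phase zeta, phase epsilon), so any of them could come first.
Systematically extending each partial ordering one phase at a time and counting, there are 14 complete orderings.

14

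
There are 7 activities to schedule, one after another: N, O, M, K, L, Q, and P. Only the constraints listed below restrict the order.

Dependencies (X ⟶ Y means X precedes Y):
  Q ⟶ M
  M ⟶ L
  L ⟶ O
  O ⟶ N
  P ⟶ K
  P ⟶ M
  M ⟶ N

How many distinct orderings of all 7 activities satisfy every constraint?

2 activities have no prerequisites (Q, P), so any of them could come first.
Counting all ways to extend the partial order to a total order gives 11.

11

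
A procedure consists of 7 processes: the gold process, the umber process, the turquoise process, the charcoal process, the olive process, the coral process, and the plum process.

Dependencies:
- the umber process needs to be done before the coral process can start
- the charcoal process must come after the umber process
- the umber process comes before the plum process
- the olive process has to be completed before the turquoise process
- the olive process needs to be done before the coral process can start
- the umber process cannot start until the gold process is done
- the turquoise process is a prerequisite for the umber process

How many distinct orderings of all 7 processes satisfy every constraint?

2 processes have no prerequisites (the gold process, the olive process), so any of them could come first.
Enumerating by repeatedly choosing an available process (one whose prerequisites are all placed) gives 18 distinct complete orderings.

18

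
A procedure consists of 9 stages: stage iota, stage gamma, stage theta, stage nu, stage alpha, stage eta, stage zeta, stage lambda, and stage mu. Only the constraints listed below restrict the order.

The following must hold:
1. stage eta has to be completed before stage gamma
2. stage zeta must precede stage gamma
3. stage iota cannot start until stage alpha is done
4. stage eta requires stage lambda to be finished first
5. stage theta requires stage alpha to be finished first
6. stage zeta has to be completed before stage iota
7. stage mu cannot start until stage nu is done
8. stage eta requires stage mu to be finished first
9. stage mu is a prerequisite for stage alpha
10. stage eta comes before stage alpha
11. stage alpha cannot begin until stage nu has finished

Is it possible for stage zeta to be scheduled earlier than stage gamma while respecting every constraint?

Every valid ordering already has stage zeta before stage gamma (the constraints require it), so in particular at least one does.

Yes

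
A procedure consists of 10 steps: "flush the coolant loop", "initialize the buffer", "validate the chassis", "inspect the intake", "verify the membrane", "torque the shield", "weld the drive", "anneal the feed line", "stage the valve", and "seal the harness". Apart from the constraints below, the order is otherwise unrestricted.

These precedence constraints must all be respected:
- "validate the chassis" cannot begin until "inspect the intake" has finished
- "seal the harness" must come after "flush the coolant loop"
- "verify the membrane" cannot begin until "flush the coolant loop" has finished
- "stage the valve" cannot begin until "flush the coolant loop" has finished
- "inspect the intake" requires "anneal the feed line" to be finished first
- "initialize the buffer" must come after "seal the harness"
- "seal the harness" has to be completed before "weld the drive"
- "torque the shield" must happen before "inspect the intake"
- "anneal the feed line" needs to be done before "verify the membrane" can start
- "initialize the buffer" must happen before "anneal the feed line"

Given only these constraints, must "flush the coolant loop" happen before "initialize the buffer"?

Chaining the stated constraints: "flush the coolant loop" → "seal the harness" → "initialize the buffer".
So "flush the coolant loop" must precede "initialize the buffer" in any valid ordering.

Yes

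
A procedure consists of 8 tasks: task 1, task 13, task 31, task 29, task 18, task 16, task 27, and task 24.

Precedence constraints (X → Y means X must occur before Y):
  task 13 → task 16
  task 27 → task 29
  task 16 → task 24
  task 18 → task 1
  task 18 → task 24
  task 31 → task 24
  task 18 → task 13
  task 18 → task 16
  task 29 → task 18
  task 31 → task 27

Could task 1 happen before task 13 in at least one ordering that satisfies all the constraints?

No chain of constraints runs from task 13 to task 1, so task 13 is not required to come first.
So a valid ordering placing task 1 earlier than task 13 exists.

Yes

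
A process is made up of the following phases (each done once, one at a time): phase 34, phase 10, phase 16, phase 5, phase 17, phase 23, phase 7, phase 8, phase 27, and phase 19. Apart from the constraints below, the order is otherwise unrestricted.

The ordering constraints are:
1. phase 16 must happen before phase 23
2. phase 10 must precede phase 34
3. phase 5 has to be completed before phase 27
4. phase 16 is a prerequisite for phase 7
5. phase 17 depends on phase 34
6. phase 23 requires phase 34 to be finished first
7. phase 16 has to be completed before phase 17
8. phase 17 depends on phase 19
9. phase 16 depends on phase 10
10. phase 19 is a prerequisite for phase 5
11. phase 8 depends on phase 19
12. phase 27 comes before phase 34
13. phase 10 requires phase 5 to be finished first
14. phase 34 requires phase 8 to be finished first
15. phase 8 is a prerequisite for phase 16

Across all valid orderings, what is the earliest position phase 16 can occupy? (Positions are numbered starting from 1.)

The phases that are forced before phase 16, directly or transitively, are phase 10, phase 5, phase 8, phase 19. That's 4 phases.
With 4 mandatory predecessors, the earliest phase 16 can sit is position 4+1 = 5, and placing just those 4 first achieves it.

5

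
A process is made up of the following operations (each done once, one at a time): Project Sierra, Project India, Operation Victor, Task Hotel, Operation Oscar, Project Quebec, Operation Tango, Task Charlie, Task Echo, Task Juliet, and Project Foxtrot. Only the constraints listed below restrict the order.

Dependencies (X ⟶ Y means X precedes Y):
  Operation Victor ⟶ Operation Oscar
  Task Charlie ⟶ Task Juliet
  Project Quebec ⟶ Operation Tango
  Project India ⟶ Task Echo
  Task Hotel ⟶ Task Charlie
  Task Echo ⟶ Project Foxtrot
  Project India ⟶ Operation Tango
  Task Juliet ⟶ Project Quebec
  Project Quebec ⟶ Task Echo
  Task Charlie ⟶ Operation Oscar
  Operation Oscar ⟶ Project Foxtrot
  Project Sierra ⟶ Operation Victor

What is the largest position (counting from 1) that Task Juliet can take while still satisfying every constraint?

7

Every operation that must follow Task Juliet has to come after it. Tracing all chains starting from Task Juliet, those operations are: Project Quebec, Operation Tango, Task Echo, Project Foxtrot — 4 in total.
With 4 mandatory successors out of 11 operations total, the latest slot for Task Juliet is 11−4 = 7, and it's reachable by doing all non-successors before Task Juliet.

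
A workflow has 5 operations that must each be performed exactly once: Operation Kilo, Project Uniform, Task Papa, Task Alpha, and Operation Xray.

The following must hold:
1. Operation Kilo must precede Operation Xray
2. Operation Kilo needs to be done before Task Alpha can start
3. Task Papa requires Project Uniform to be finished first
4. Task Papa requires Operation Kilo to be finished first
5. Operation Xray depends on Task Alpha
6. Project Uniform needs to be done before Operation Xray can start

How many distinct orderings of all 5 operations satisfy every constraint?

8

The operations with no prerequisites are Operation Kilo, Project Uniform; any of them can be placed first.
Counting all ways to extend the partial order to a total order gives 8.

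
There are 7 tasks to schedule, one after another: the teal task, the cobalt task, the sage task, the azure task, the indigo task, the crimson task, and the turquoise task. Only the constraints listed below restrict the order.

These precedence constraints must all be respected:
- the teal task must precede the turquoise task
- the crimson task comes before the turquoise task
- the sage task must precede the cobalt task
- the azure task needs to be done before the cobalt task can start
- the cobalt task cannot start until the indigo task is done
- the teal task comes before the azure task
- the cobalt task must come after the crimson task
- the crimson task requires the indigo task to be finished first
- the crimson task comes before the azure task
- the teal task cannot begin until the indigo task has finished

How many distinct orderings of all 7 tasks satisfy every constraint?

2 tasks have no prerequisites (the sage task, the indigo task), so any of them could come first.
Counting all ways to extend the partial order to a total order gives 34.

34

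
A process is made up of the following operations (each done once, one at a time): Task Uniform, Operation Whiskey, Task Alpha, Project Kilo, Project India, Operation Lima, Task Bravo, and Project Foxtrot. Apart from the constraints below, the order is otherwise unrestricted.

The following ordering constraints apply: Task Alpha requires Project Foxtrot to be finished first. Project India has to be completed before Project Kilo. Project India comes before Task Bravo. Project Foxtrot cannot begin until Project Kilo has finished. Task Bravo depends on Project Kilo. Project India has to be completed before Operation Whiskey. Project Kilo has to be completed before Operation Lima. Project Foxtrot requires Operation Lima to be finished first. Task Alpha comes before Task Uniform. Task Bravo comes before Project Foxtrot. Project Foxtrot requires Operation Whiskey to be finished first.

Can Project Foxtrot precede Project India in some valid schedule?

No

The constraints give a chain Project India → Operation Whiskey → Project Foxtrot, which forces Project India before Project Foxtrot.
Hence Project Foxtrot can never be scheduled before Project India.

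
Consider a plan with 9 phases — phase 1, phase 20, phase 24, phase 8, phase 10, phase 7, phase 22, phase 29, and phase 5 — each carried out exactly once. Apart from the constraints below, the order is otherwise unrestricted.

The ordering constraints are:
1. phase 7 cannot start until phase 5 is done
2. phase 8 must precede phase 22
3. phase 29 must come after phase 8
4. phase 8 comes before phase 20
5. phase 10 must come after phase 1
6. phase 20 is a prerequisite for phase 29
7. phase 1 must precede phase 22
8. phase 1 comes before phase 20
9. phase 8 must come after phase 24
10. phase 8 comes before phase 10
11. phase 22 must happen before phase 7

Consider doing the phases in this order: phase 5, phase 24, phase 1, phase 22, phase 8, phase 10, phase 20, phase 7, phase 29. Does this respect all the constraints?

No

In the proposed order, phase 22 appears before phase 8.
But one of the constraints requires phase 8 before phase 22, so this ordering violates it.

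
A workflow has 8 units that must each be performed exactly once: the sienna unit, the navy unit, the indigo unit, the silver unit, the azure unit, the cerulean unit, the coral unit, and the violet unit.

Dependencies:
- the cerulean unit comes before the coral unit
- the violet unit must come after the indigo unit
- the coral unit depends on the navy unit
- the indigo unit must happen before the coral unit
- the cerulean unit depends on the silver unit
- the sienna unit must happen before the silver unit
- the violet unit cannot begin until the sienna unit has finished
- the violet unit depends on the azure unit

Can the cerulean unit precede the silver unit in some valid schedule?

The constraints give a chain the silver unit → the cerulean unit, which forces the silver unit before the cerulean unit.
So no valid ordering can have the cerulean unit before the silver unit.

No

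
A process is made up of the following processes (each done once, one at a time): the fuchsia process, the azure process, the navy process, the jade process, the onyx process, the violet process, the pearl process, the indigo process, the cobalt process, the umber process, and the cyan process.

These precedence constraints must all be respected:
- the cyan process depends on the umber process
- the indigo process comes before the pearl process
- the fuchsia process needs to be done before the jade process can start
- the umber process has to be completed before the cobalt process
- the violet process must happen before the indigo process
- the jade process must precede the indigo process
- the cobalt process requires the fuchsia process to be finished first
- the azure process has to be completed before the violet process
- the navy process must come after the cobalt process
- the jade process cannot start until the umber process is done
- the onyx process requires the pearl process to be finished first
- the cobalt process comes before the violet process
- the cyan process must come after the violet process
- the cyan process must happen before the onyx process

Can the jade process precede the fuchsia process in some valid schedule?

No

The constraints give a chain the fuchsia process → the jade process, which forces the fuchsia process before the jade process.
So no valid ordering can have the jade process before the fuchsia process.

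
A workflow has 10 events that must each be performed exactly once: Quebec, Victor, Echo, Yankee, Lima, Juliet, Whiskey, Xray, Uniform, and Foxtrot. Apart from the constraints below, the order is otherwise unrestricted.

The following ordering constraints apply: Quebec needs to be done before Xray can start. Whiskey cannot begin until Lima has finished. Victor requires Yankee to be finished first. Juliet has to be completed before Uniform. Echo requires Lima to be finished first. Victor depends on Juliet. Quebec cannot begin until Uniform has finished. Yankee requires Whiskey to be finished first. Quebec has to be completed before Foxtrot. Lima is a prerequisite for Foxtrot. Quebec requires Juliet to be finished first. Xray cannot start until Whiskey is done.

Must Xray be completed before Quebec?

In fact the dependencies run the other way: Quebec → Xray.
So Xray does not have to come before Quebec — it cannot.

No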